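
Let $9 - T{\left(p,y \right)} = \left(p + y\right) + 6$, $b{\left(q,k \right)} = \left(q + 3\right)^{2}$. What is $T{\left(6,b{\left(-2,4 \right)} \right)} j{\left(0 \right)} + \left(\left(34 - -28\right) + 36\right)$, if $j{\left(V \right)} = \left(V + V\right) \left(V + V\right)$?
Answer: $98$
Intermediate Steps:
$b{\left(q,k \right)} = \left(3 + q\right)^{2}$
$j{\left(V \right)} = 4 V^{2}$ ($j{\left(V \right)} = 2 V 2 V = 4 V^{2}$)
$T{\left(p,y \right)} = 3 - p - y$ ($T{\left(p,y \right)} = 9 - \left(\left(p + y\right) + 6\right) = 9 - \left(6 + p + y\right) = 3 - p - y$)
$T{\left(6,b{\left(-2,4 \right)} \right)} j{\left(0 \right)} + \left(\left(34 - -28\right) + 36\right) = \left(3 - 6 - \left(3 - 2\right)^{2}\right) 4 \cdot 0^{2} + \left(\left(34 - -28\right) + 36\right) = \left(3 - 6 - 1^{2}\right) 4 \cdot 0 + \left(\left(34 + 28\right) + 36\right) = \left(3 - 6 - 1\right) 0 + \left(62 + 36\right) = \left(3 - 6 - 1\right) 0 + 98 = \left(-4\right) 0 + 98 = 0 + 98 = 98$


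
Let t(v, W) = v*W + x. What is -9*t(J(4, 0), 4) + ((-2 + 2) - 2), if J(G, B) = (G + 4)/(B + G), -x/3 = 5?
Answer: 61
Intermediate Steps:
x = -15 (x = -3*5 = -15)
J(G, B) = (4 + G)/(B + G)
t(v, W) = -15 + W*v (t(v, W) = v*W - 15 = W*v - 15 = -15 + W*v)
-9*t(J(4, 0), 4) + ((-2 + 2) - 2) = -9*(-15 + 4*((4 + 4)/(0 + 4))) + ((-2 + 2) - 2) = -9*(-15 + 4*(8/4)) + (0 - 2) = -9*(-15 + 4*((1/4)*8)) - 2 = -9*(-15 + 4*2) - 2 = -9*(-15 + 8) - 2 = -9*(-7) - 2 = 63 - 2 = 61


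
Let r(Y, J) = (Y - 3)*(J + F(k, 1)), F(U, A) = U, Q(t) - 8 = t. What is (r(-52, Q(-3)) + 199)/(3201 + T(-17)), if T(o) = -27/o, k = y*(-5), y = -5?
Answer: -24667/54444 ≈ -0.45307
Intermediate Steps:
k = 25 (k = -5*(-5) = 25)
Q(t) = 8 + t
r(Y, J) = (-3 + Y)*(25 + J) (r(Y, J) = (Y - 3)*(J + 25) = (-3 + Y)*(25 + J))
(r(-52, Q(-3)) + 199)/(3201 + T(-17)) = ((-75 - 3*(8 - 3) + 25*(-52) + (8 - 3)*(-52)) + 199)/(3201 - 27/(-17)) = ((-75 - 3*5 - 1300 + 5*(-52)) + 199)/(3201 - 27*(-1/17)) = ((-75 - 15 - 1300 - 260) + 199)/(3201 + 27/17) = (-1650 + 199)/(54444/17) = -1451*17/54444 = -24667/54444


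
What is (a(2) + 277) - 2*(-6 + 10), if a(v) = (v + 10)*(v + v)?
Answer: 317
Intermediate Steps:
a(v) = 2*v*(10 + v) (a(v) = (10 + v)*(2*v) = 2*v*(10 + v))
(a(2) + 277) - 2*(-6 + 10) = (2*2*(10 + 2) + 277) - 2*(-6 + 10) = (2*2*12 + 277) - 2*4 = (48 + 277) - 8 = 325 - 8 = 317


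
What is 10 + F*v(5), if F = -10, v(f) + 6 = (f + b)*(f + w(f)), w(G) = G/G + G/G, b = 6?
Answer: -700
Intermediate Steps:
w(G) = 2 (w(G) = 1 + 1 = 2)
v(f) = -6 + (2 + f)*(6 + f) (v(f) = -6 + (f + 6)*(f + 2) = -6 + (6 + f)*(2 + f) = -6 + (2 + f)*(6 + f))
10 + F*v(5) = 10 - 10*(6 + 5² + 8*5) = 10 - 10*(6 + 25 + 40) = 10 - 10*71 = 10 - 710 = -700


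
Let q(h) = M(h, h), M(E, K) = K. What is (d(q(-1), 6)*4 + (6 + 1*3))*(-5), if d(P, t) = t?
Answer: -165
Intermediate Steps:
q(h) = h
(d(q(-1), 6)*4 + (6 + 1*3))*(-5) = (6*4 + (6 + 1*3))*(-5) = (24 + (6 + 3))*(-5) = (24 + 9)*(-5) = 33*(-5) = -165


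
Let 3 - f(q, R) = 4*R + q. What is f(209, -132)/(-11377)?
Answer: -322/11377 ≈ -0.028303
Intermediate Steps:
f(q, R) = 3 - q - 4*R (f(q, R) = 3 - (4*R + q) = 3 - (q + 4*R) = 3 + (-q - 4*R) = 3 - q - 4*R)
f(209, -132)/(-11377) = (3 - 1*209 - 4*(-132))/(-11377) = (3 - 209 + 528)*(-1/11377) = 322*(-1/11377) = -322/11377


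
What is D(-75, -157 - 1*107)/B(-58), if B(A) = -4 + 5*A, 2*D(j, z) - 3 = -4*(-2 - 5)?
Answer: -31/588 ≈ -0.052721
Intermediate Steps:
D(j, z) = 31/2 (D(j, z) = 3/2 + (-4*(-2 - 5))/2 = 3/2 + (-4*(-7))/2 = 3/2 + (1/2)*28 = 3/2 + 14 = 31/2)
D(-75, -157 - 1*107)/B(-58) = 31/(2*(-4 + 5*(-58))) = 31/(2*(-4 - 290)) = (31/2)/(-294) = (31/2)*(-1/294) = -31/588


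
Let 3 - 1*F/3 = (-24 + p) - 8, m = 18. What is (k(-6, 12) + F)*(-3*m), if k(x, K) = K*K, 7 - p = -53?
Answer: -3726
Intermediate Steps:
p = 60 (p = 7 - 1*(-53) = 7 + 53 = 60)
k(x, K) = K²
F = -75 (F = 9 - 3*((-24 + 60) - 8) = 9 - 3*(36 - 8) = 9 - 3*28 = 9 - 84 = -75)
(k(-6, 12) + F)*(-3*m) = (12² - 75)*(-3*18) = (144 - 75)*(-54) = 69*(-54) = -3726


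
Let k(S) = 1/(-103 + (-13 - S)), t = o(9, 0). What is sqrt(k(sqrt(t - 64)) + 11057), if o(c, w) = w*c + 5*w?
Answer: sqrt(186863155 + 10*I)/130 ≈ 105.15 + 2.8136e-6*I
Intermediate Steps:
o(c, w) = 5*w + c*w (o(c, w) = c*w + 5*w = 5*w + c*w)
t = 0 (t = 0*(5 + 9) = 0*14 = 0)
k(S) = 1/(-116 - S)
sqrt(k(sqrt(t - 64)) + 11057) = sqrt(-1/(116 + sqrt(0 - 64)) + 11057) = sqrt(-1/(116 + sqrt(-64)) + 11057) = sqrt(-1/(116 + 8*I) + 11057) = sqrt(-(116 - 8*I)/13520 + 11057) = sqrt(11057 - (116 - 8*I)/13520)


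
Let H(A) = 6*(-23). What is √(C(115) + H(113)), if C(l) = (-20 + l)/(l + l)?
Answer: I*√291134/46 ≈ 11.73*I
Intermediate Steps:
C(l) = (-20 + l)/(2*l) (C(l) = (-20 + l)/((2*l)) = (-20 + l)*(1/(2*l)) = (-20 + l)/(2*l))
H(A) = -138
√(C(115) + H(113)) = √((½)*(-20 + 115)/115 - 138) = √((½)*(1/115)*95 - 138) = √(19/46 - 138) = √(-6329/46) = I*√291134/46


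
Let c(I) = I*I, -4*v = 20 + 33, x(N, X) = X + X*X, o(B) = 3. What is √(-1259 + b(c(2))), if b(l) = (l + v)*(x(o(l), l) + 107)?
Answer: I*√9735/2 ≈ 49.333*I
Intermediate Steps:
x(N, X) = X + X²
v = -53/4 (v = -(20 + 33)/4 = -¼*53 = -53/4 ≈ -13.250)
c(I) = I²
b(l) = (107 + l*(1 + l))*(-53/4 + l) (b(l) = (l - 53/4)*(l*(1 + l) + 107) = (-53/4 + l)*(107 + l*(1 + l)) = (107 + l*(1 + l))*(-53/4 + l))
√(-1259 + b(c(2))) = √(-1259 + (-5671/4 + (2²)³ - 49*(2²)²/4 + (375/4)*2²)) = √(-1259 + (-5671/4 + 4³ - 49/4*4² + (375/4)*4)) = √(-1259 + (-5671/4 + 64 - 49/4*16 + 375)) = √(-1259 + (-5671/4 + 64 - 196 + 375)) = √(-1259 - 4699/4) = √(-9735/4) = I*√9735/2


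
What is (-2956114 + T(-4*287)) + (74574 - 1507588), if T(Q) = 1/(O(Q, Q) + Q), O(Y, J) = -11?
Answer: -5086999353/1159 ≈ -4.3891e+6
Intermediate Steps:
T(Q) = 1/(-11 + Q)
(-2956114 + T(-4*287)) + (74574 - 1507588) = (-2956114 + 1/(-11 - 4*287)) + (74574 - 1507588) = (-2956114 + 1/(-11 - 1148)) - 1433014 = (-2956114 + 1/(-1159)) - 1433014 = (-2956114 - 1/1159) - 1433014 = -3426136127/1159 - 1433014 = -5086999353/1159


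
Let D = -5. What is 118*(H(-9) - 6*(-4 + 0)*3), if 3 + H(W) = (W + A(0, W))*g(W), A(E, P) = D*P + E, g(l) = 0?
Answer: 8142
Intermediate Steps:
A(E, P) = E - 5*P (A(E, P) = -5*P + E = E - 5*P)
H(W) = -3 (H(W) = -3 + (W + (0 - 5*W))*0 = -3 + (W - 5*W)*0 = -3 - 4*W*0 = -3 + 0 = -3)
118*(H(-9) - 6*(-4 + 0)*3) = 118*(-3 - 6*(-4 + 0)*3) = 118*(-3 - (-24)*3) = 118*(-3 - 6*(-12)) = 118*(-3 + 72) = 118*69 = 8142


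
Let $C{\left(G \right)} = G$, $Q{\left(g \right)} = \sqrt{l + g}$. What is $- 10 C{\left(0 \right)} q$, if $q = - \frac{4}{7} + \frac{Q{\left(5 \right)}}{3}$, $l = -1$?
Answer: $0$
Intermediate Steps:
$Q{\left(g \right)} = \sqrt{-1 + g}$
$q = \frac{2}{21}$ ($q = - \frac{4}{7} + \frac{\sqrt{-1 + 5}}{3} = \left(-4\right) \frac{1}{7} + \sqrt{4} \cdot \frac{1}{3} = - \frac{4}{7} + 2 \cdot \frac{1}{3} = - \frac{4}{7} + \frac{2}{3} = \frac{2}{21} \approx 0.095238$)
$- 10 C{\left(0 \right)} q = \left(-10\right) 0 \cdot \frac{2}{21} = 0 \cdot \frac{2}{21} = 0$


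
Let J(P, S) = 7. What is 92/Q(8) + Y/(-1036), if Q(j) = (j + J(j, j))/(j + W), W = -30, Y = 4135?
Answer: -2158889/15540 ≈ -138.92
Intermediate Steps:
Q(j) = (7 + j)/(-30 + j) (Q(j) = (j + 7)/(j - 30) = (7 + j)/(-30 + j))
92/Q(8) + Y/(-1036) = 92/(((7 + 8)/(-30 + 8))) + 4135/(-1036) = 92/((15/(-22))) + 4135*(-1/1036) = 92/((-1/22*15)) - 4135/1036 = 92/(-15/22) - 4135/1036 = 92*(-22/15) - 4135/1036 = -2024/15 - 4135/1036 = -2158889/15540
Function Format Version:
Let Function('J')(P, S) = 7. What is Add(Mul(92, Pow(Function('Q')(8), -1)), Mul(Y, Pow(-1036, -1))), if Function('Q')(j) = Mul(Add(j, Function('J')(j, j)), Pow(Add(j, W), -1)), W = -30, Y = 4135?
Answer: Rational(-2158889, 15540) ≈ -138.92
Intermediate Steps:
Function('Q')(j) = Mul(Pow(Add(-30, j), -1), Add(7, j)) (Function('Q')(j) = Mul(Add(j, 7), Pow(Add(j, -30), -1)) = Mul(Add(7, j), Pow(Add(-30, j), -1)) = Mul(Pow(Add(-30, j), -1), Add(7, j)))
Add(Mul(92, Pow(Function('Q')(8), -1)), Mul(Y, Pow(-1036, -1))) = Add(Mul(92, Pow(Mul(Pow(Add(-30, 8), -1), Add(7, 8)), -1)), Mul(4135, Pow(-1036, -1))) = Add(Mul(92, Pow(Mul(Pow(-22, -1), 15), -1)), Mul(4135, Rational(-1, 1036))) = Add(Mul(92, Pow(Mul(Rational(-1, 22), 15), -1)), Rational(-4135, 1036)) = Add(Mul(92, Pow(Rational(-15, 22), -1)), Rational(-4135, 1036)) = Add(Mul(92, Rational(-22, 15)), Rational(-4135, 1036)) = Add(Rational(-2024, 15), Rational(-4135, 1036)) = Rational(-2158889, 15540)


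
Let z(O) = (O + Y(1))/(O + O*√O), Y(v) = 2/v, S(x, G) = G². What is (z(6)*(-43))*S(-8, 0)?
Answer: 0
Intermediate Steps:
z(O) = (2 + O)/(O + O^(3/2)) (z(O) = (O + 2/1)/(O + O*√O) = (O + 2*1)/(O + O^(3/2)) = (O + 2)/(O + O^(3/2)) = (2 + O)/(O + O^(3/2)))
(z(6)*(-43))*S(-8, 0) = (((2 + 6)/(6 + 6^(3/2)))*(-43))*0² = ((8/(6 + 6*√6))*(-43))*0 = -344/(6 + 6*√6)*0 = 0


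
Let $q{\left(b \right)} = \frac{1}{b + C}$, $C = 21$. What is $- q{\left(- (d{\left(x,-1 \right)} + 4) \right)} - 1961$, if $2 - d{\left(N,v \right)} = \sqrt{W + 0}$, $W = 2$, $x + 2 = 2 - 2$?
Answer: $- \frac{437318}{223} + \frac{\sqrt{2}}{223} \approx -1961.1$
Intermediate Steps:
$x = -2$ ($x = -2 + \left(2 - 2\right) = -2 + 0 = -2$)
$d{\left(N,v \right)} = 2 - \sqrt{2}$ ($d{\left(N,v \right)} = 2 - \sqrt{2 + 0} = 2 - \sqrt{2}$)
$q{\left(b \right)} = \frac{1}{21 + b}$ ($q{\left(b \right)} = \frac{1}{b + 21} = \frac{1}{21 + b}$)
$- q{\left(- (d{\left(x,-1 \right)} + 4) \right)} - 1961 = - \frac{1}{21 - \left(\left(2 - \sqrt{2}\right) + 4\right)} - 1961 = - \frac{1}{21 - \left(6 - \sqrt{2}\right)} - 1961 = - \frac{1}{15 + \sqrt{2}} - 1961 = -1961 - \frac{1}{15 + \sqrt{2}}$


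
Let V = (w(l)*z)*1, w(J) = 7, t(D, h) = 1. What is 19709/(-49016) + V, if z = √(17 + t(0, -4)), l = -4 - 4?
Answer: -19709/49016 + 21*√2 ≈ 29.296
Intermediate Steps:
l = -8
z = 3*√2 (z = √(17 + 1) = √18 = 3*√2 ≈ 4.2426)
V = 21*√2 (V = (7*(3*√2))*1 = (21*√2)*1 = 21*√2 ≈ 29.698)
19709/(-49016) + V = 19709/(-49016) + 21*√2 = 19709*(-1/49016) + 21*√2 = -19709/49016 + 21*√2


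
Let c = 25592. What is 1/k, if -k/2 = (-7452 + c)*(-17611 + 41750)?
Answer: -1/875762920 ≈ -1.1419e-9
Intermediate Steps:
k = -875762920 (k = -2*(-7452 + 25592)*(-17611 + 41750) = -36280*24139 = -2*437881460 = -875762920)
1/k = 1/(-875762920) = -1/875762920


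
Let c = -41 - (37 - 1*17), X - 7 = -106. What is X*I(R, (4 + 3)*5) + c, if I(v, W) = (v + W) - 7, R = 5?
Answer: -3328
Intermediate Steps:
X = -99 (X = 7 - 106 = -99)
c = -61 (c = -41 - (37 - 17) = -41 - 1*20 = -41 - 20 = -61)
I(v, W) = -7 + W + v (I(v, W) = (W + v) - 7 = -7 + W + v)
X*I(R, (4 + 3)*5) + c = -99*(-7 + (4 + 3)*5 + 5) - 61 = -99*(-7 + 7*5 + 5) - 61 = -99*(-7 + 35 + 5) - 61 = -99*33 - 61 = -3267 - 61 = -3328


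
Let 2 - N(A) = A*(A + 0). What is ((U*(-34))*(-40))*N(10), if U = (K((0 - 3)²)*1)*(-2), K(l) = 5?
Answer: 1332800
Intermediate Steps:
U = -10 (U = (5*1)*(-2) = 5*(-2) = -10)
N(A) = 2 - A² (N(A) = 2 - A*(A + 0) = 2 - A*A = 2 - A²)
((U*(-34))*(-40))*N(10) = (-10*(-34)*(-40))*(2 - 1*10²) = (340*(-40))*(2 - 1*100) = -13600*(2 - 100) = -13600*(-98) = 1332800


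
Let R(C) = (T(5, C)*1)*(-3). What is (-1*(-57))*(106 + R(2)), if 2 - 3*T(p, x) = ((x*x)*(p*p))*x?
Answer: 17328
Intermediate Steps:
T(p, x) = 2/3 - p**2*x**3/3 (T(p, x) = 2/3 - (x*x)*(p*p)*x/3 = 2/3 - x**2*p**2*x/3 = 2/3 - p**2*x**2*x/3 = 2/3 - p**2*x**3/3)
R(C) = -2 + 25*C**3 (R(C) = ((2/3 - 1/3*5**2*C**3)*1)*(-3) = ((2/3 - 1/3*25*C**3)*1)*(-3) = ((2/3 - 25*C**3/3)*1)*(-3) = (2/3 - 25*C**3/3)*(-3) = -2 + 25*C**3)
(-1*(-57))*(106 + R(2)) = (-1*(-57))*(106 + (-2 + 25*2**3)) = 57*(106 + (-2 + 25*8)) = 57*(106 + (-2 + 200)) = 57*(106 + 198) = 57*304 = 17328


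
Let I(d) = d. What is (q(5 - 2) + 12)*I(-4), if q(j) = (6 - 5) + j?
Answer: -64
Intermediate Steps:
q(j) = 1 + j
(q(5 - 2) + 12)*I(-4) = ((1 + (5 - 2)) + 12)*(-4) = ((1 + 3) + 12)*(-4) = (4 + 12)*(-4) = 16*(-4) = -64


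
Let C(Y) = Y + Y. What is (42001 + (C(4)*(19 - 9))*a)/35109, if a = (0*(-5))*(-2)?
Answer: 42001/35109 ≈ 1.1963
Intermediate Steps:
a = 0 (a = 0*(-2) = 0)
C(Y) = 2*Y
(42001 + (C(4)*(19 - 9))*a)/35109 = (42001 + ((2*4)*(19 - 9))*0)/35109 = (42001 + (8*10)*0)*(1/35109) = (42001 + 80*0)*(1/35109) = (42001 + 0)*(1/35109) = 42001*(1/35109) = 42001/35109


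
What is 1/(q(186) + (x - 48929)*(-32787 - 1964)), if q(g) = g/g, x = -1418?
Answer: 1/1749608598 ≈ 5.7156e-10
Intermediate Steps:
q(g) = 1
1/(q(186) + (x - 48929)*(-32787 - 1964)) = 1/(1 + (-1418 - 48929)*(-32787 - 1964)) = 1/(1 - 50347*(-34751)) = 1/(1 + 1749608597) = 1/1749608598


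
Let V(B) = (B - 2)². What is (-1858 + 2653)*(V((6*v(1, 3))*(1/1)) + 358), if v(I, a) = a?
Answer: 488130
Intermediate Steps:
V(B) = (-2 + B)²
(-1858 + 2653)*(V((6*v(1, 3))*(1/1)) + 358) = (-1858 + 2653)*((-2 + (6*3)*(1/1))² + 358) = 795*((-2 + 18*(1*1))² + 358) = 795*((-2 + 18*1)² + 358) = 795*((-2 + 18)² + 358) = 795*(16² + 358) = 795*(256 + 358) = 795*614 = 488130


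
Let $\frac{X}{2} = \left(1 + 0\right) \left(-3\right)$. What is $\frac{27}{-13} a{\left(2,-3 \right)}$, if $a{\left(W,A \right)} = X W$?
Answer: $\frac{324}{13} \approx 24.923$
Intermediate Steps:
$X = -6$ ($X = 2 \left(1 + 0\right) \left(-3\right) = 2 \cdot 1 \left(-3\right) = 2 \left(-3\right) = -6$)
$a{\left(W,A \right)} = - 6 W$
$\frac{27}{-13} a{\left(2,-3 \right)} = \frac{27}{-13} \left(\left(-6\right) 2\right) = 27 \left(- \frac{1}{13}\right) \left(-12\right) = \left(- \frac{27}{13}\right) \left(-12\right) = \frac{324}{13}$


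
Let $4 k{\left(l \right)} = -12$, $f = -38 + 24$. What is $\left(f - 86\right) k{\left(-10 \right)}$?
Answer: $300$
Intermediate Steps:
$f = -14$
$k{\left(l \right)} = -3$ ($k{\left(l \right)} = \frac{1}{4} \left(-12\right) = -3$)
$\left(f - 86\right) k{\left(-10 \right)} = \left(-14 - 86\right) \left(-3\right) = \left(-100\right) \left(-3\right) = 300$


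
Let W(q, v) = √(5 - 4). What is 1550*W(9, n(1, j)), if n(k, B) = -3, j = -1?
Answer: 1550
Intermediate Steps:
W(q, v) = 1 (W(q, v) = √1 = 1)
1550*W(9, n(1, j)) = 1550*1 = 1550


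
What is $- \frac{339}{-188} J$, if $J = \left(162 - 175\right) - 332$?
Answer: $- \frac{116955}{188} \approx -622.1$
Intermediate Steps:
$J = -345$ ($J = -13 - 332 = -345$)
$- \frac{339}{-188} J = - \frac{339}{-188} \left(-345\right) = \left(-339\right) \left(- \frac{1}{188}\right) \left(-345\right) = \frac{339}{188} \left(-345\right) = - \frac{116955}{188}$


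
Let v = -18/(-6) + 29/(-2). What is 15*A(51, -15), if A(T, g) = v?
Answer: -345/2 ≈ -172.50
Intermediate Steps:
v = -23/2 (v = -18*(-⅙) + 29*(-½) = 3 - 29/2 = -23/2 ≈ -11.500)
A(T, g) = -23/2
15*A(51, -15) = 15*(-23/2) = -345/2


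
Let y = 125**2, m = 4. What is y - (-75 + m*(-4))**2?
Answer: 7344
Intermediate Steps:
y = 15625
y - (-75 + m*(-4))**2 = 15625 - (-75 + 4*(-4))**2 = 15625 - (-75 - 16)**2 = 15625 - 1*(-91)**2 = 15625 - 1*8281 = 15625 - 8281 = 7344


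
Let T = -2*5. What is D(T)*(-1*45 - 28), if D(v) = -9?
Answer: 657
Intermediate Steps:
T = -10
D(T)*(-1*45 - 28) = -9*(-1*45 - 28) = -9*(-45 - 28) = -9*(-73) = 657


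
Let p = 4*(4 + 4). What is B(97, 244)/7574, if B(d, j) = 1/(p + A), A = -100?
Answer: -1/515032 ≈ -1.9416e-6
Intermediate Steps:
p = 32 (p = 4*8 = 32)
B(d, j) = -1/68 (B(d, j) = 1/(32 - 100) = 1/(-68) = -1/68)
B(97, 244)/7574 = -1/68/7574 = -1/68*1/7574 = -1/515032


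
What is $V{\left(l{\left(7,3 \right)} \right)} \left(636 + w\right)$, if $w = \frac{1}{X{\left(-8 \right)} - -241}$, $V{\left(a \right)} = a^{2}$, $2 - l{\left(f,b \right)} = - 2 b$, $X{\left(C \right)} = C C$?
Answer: $\frac{12414784}{305} \approx 40704.0$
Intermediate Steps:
$X{\left(C \right)} = C^{2}$
$l{\left(f,b \right)} = 2 + 2 b$ ($l{\left(f,b \right)} = 2 - - 2 b = 2 + 2 b$)
$w = \frac{1}{305}$ ($w = \frac{1}{\left(-8\right)^{2} - -241} = \frac{1}{64 + 241} = \frac{1}{305} \approx 0.0032787$)
$V{\left(l{\left(7,3 \right)} \right)} \left(636 + w\right) = \left(2 + 2 \cdot 3\right)^{2} \left(636 + \frac{1}{305}\right) = \left(2 + 6\right)^{2} \cdot \frac{193981}{305} = 8^{2} \cdot \frac{193981}{305} = 64 \cdot \frac{193981}{305} = \frac{12414784}{305}$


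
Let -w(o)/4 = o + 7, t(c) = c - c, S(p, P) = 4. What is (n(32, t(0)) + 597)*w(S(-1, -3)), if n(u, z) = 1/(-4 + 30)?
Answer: -341506/13 ≈ -26270.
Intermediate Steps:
t(c) = 0
n(u, z) = 1/26
w(o) = -28 - 4*o (w(o) = -4*(o + 7) = -4*(7 + o) = -28 - 4*o)
(n(32, t(0)) + 597)*w(S(-1, -3)) = (1/26 + 597)*(-28 - 4*4) = 15523*(-28 - 16)/26 = (15523/26)*(-44) = -341506/13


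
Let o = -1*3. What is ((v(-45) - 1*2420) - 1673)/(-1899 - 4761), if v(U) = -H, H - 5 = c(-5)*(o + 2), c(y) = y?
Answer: 4103/6660 ≈ 0.61607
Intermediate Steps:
o = -3
H = 10 (H = 5 - 5*(-3 + 2) = 5 - 5*(-1) = 5 + 5 = 10)
v(U) = -10 (v(U) = -1*10 = -10)
((v(-45) - 1*2420) - 1673)/(-1899 - 4761) = ((-10 - 1*2420) - 1673)/(-1899 - 4761) = ((-10 - 2420) - 1673)/(-6660) = (-2430 - 1673)*(-1/6660) = -4103*(-1/6660) = 4103/6660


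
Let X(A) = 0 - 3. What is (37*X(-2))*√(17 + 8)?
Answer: -555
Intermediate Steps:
X(A) = -3
(37*X(-2))*√(17 + 8) = (37*(-3))*√(17 + 8) = -111*√25 = -111*5 = -555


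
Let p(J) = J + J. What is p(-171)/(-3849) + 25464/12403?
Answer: 34084254/15913049 ≈ 2.1419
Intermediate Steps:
p(J) = 2*J
p(-171)/(-3849) + 25464/12403 = (2*(-171))/(-3849) + 25464/12403 = -342*(-1/3849) + 25464*(1/12403) = 114/1283 + 25464/12403 = 34084254/15913049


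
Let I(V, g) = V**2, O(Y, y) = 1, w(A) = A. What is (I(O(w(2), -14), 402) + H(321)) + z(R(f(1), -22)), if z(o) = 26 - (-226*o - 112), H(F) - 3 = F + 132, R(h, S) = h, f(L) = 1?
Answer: 821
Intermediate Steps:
H(F) = 135 + F (H(F) = 3 + (F + 132) = 3 + (132 + F) = 135 + F)
z(o) = 138 + 226*o (z(o) = 26 - (-112 - 226*o) = 26 + (112 + 226*o) = 138 + 226*o)
(I(O(w(2), -14), 402) + H(321)) + z(R(f(1), -22)) = (1**2 + (135 + 321)) + (138 + 226*1) = (1 + 456) + (138 + 226) = 457 + 364 = 821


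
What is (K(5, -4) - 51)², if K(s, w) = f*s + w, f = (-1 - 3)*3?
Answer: 13225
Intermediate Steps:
f = -12 (f = -4*3 = -12)
K(s, w) = w - 12*s (K(s, w) = -12*s + w = w - 12*s)
(K(5, -4) - 51)² = ((-4 - 12*5) - 51)² = ((-4 - 60) - 51)² = (-64 - 51)² = (-115)² = 13225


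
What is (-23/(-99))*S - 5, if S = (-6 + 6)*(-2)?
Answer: -5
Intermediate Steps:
S = 0 (S = 0*(-2) = 0)
(-23/(-99))*S - 5 = -23/(-99)*0 - 5 = -23*(-1/99)*0 - 5 = (23/99)*0 - 5 = 0 - 5 = -5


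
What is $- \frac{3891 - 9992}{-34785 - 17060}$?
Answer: $- \frac{6101}{51845} \approx -0.11768$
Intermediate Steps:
$- \frac{3891 - 9992}{-34785 - 17060} = - \frac{-6101}{-51845} = - \frac{\left(-6101\right) \left(-1\right)}{51845} = \left(-1\right) \frac{6101}{51845} = - \frac{6101}{51845}$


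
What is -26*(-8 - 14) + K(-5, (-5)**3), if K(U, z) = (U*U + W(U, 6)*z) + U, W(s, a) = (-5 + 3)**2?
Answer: 92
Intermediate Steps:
W(s, a) = 4 (W(s, a) = (-2)**2 = 4)
K(U, z) = U + U**2 + 4*z (K(U, z) = (U*U + 4*z) + U = (U**2 + 4*z) + U = U + U**2 + 4*z)
-26*(-8 - 14) + K(-5, (-5)**3) = -26*(-8 - 14) + (-5 + (-5)**2 + 4*(-5)**3) = -26*(-22) + (-5 + 25 + 4*(-125)) = 572 + (-5 + 25 - 500) = 572 - 480 = 92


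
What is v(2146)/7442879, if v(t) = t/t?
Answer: 1/7442879 ≈ 1.3436e-7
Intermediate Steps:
v(t) = 1
v(2146)/7442879 = 1/7442879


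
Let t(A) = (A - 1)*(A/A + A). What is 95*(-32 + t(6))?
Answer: 285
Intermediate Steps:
t(A) = (1 + A)*(-1 + A) (t(A) = (-1 + A)*(1 + A) = (1 + A)*(-1 + A))
95*(-32 + t(6)) = 95*(-32 + (-1 + 6²)) = 95*(-32 + (-1 + 36)) = 95*(-32 + 35) = 95*3 = 285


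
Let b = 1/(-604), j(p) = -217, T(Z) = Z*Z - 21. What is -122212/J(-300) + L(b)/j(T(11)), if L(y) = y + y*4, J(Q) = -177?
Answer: 16018083301/23199036 ≈ 690.46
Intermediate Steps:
T(Z) = -21 + Z² (T(Z) = Z² - 21 = -21 + Z²)
b = -1/604 ≈ -0.0016556
L(y) = 5*y (L(y) = y + 4*y = 5*y)
-122212/J(-300) + L(b)/j(T(11)) = -122212/(-177) + (5*(-1/604))/(-217) = -122212*(-1/177) - 5/604*(-1/217) = 122212/177 + 5/131068 = 16018083301/23199036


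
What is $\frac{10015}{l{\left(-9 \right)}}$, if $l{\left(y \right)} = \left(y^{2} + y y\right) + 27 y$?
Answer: $- \frac{10015}{81} \approx -123.64$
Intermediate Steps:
$l{\left(y \right)} = 2 y^{2} + 27 y$ ($l{\left(y \right)} = \left(y^{2} + y^{2}\right) + 27 y = 2 y^{2} + 27 y$)
$\frac{10015}{l{\left(-9 \right)}} = \frac{10015}{\left(-9\right) \left(27 + 2 \left(-9\right)\right)} = \frac{10015}{\left(-9\right) \left(27 - 18\right)} = \frac{10015}{\left(-9\right) 9} = \frac{10015}{-81} = 10015 \left(- \frac{1}{81}\right) = - \frac{10015}{81}$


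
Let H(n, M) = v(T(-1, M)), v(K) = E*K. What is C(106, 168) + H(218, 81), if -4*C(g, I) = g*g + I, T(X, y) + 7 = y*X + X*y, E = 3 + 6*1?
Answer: -4372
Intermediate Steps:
E = 9 (E = 3 + 6 = 9)
T(X, y) = -7 + 2*X*y (T(X, y) = -7 + (y*X + X*y) = -7 + (X*y + X*y) = -7 + 2*X*y)
C(g, I) = -I/4 - g**2/4 (C(g, I) = -(g*g + I)/4 = -(g**2 + I)/4 = -(I + g**2)/4 = -I/4 - g**2/4)
v(K) = 9*K
H(n, M) = -63 - 18*M (H(n, M) = 9*(-7 + 2*(-1)*M) = 9*(-7 - 2*M) = -63 - 18*M)
C(106, 168) + H(218, 81) = (-1/4*168 - 1/4*106**2) + (-63 - 18*81) = (-42 - 1/4*11236) + (-63 - 1458) = (-42 - 2809) - 1521 = -2851 - 1521 = -4372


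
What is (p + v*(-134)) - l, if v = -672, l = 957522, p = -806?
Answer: -868280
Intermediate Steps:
(p + v*(-134)) - l = (-806 - 672*(-134)) - 1*957522 = (-806 + 90048) - 957522 = 89242 - 957522 = -868280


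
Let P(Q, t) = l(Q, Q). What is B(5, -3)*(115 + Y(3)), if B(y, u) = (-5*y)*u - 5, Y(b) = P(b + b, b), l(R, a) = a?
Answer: 8470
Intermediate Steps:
P(Q, t) = Q
Y(b) = 2*b (Y(b) = b + b = 2*b)
B(y, u) = -5 - 5*u*y (B(y, u) = -5*u*y - 5 = -5 - 5*u*y)
B(5, -3)*(115 + Y(3)) = (-5 - 5*(-3)*5)*(115 + 2*3) = (-5 + 75)*(115 + 6) = 70*121 = 8470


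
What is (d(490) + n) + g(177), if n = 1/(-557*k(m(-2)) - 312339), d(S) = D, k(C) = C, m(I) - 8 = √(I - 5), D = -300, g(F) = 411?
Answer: 11140097741453/100361243768 + 557*I*√7/100361243768 ≈ 111.0 + 1.4684e-8*I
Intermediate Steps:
m(I) = 8 + √(-5 + I) (m(I) = 8 + √(I - 5) = 8 + √(-5 + I))
d(S) = -300
n = 1/(-316795 - 557*I*√7) (n = 1/(-557*(8 + √(-5 - 2)) - 312339) = 1/(-557*(8 + √(-7)) - 312339) = 1/(-557*(8 + I*√7) - 312339) = 1/((-4456 - 557*I*√7) - 312339) = 1/(-316795 - 557*I*√7) ≈ -3.1565e-6 + 1.468e-8*I)
(d(490) + n) + g(177) = (-300 + I/(-316795*I + 557*√7)) + 411 = 111 + I/(-316795*I + 557*√7)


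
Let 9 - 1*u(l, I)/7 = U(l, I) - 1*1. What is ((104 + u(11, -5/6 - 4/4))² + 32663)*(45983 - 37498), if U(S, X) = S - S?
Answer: 534037415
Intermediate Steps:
U(S, X) = 0
u(l, I) = 70 (u(l, I) = 63 - 7*(0 - 1*1) = 63 - 7*(0 - 1) = 63 - 7*(-1) = 63 + 7 = 70)
((104 + u(11, -5/6 - 4/4))² + 32663)*(45983 - 37498) = ((104 + 70)² + 32663)*(45983 - 37498) = (174² + 32663)*8485 = (30276 + 32663)*8485 = 62939*8485 = 534037415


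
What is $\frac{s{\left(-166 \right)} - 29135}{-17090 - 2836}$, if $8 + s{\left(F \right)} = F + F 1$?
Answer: $\frac{3275}{2214} \approx 1.4792$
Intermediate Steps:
$s{\left(F \right)} = -8 + 2 F$ ($s{\left(F \right)} = -8 + \left(F + F 1\right) = -8 + \left(F + F\right) = -8 + 2 F$)
$\frac{s{\left(-166 \right)} - 29135}{-17090 - 2836} = \frac{\left(-8 + 2 \left(-166\right)\right) - 29135}{-17090 - 2836} = \frac{\left(-8 - 332\right) - 29135}{-19926} = \left(-340 - 29135\right) \left(- \frac{1}{19926}\right) = \left(-29475\right) \left(- \frac{1}{19926}\right) = \frac{3275}{2214}$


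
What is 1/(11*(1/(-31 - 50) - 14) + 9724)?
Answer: 81/775159 ≈ 0.00010449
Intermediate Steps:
1/(11*(1/(-31 - 50) - 14) + 9724) = 1/(11*(1/(-81) - 14) + 9724) = 1/(11*(-1/81 - 14) + 9724) = 1/(11*(-1135/81) + 9724) = 1/(-12485/81 + 9724) = 1/(775159/81) = 81/775159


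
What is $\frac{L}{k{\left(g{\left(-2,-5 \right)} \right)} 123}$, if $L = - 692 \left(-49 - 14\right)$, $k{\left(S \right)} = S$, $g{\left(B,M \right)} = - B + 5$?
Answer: $\frac{2076}{41} \approx 50.634$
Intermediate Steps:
$g{\left(B,M \right)} = 5 - B$
$L = 43596$ ($L = - 692 \left(-49 - 14\right) = \left(-692\right) \left(-63\right) = 43596$)
$\frac{L}{k{\left(g{\left(-2,-5 \right)} \right)} 123} = \frac{43596}{\left(5 - -2\right) 123} = \frac{43596}{\left(5 + 2\right) 123} = \frac{43596}{7 \cdot 123} = \frac{43596}{861} = 43596 \cdot \frac{1}{861} = \frac{2076}{41}$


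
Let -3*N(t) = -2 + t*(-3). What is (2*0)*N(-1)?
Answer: 0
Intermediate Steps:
N(t) = 2/3 + t (N(t) = -(-2 + t*(-3))/3 = -(-2 - 3*t)/3 = 2/3 + t)
(2*0)*N(-1) = (2*0)*(2/3 - 1) = 0*(-1/3) = 0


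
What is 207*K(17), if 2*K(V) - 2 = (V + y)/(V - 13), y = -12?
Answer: 2691/8 ≈ 336.38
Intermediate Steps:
K(V) = 1 + (-12 + V)/(2*(-13 + V)) (K(V) = 1 + ((V - 12)/(V - 13))/2 = 1 + ((-12 + V)/(-13 + V))/2 = 1 + (-12 + V)/(2*(-13 + V)))
207*K(17) = 207*((-38 + 3*17)/(2*(-13 + 17))) = 207*((½)*(-38 + 51)/4) = 207*((½)*(¼)*13) = 207*(13/8) = 2691/8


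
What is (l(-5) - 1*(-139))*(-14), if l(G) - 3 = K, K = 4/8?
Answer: -1995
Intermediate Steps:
K = ½ (K = 4*(⅛) = ½ ≈ 0.50000)
l(G) = 7/2 (l(G) = 3 + ½ = 7/2)
(l(-5) - 1*(-139))*(-14) = (7/2 - 1*(-139))*(-14) = (7/2 + 139)*(-14) = (285/2)*(-14) = -1995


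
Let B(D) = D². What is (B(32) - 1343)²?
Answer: 101761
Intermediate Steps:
(B(32) - 1343)² = (32² - 1343)² = (1024 - 1343)² = (-319)² = 101761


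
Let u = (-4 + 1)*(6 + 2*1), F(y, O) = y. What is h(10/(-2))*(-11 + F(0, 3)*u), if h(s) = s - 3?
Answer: 88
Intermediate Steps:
u = -24 (u = -3*(6 + 2) = -3*8 = -24)
h(s) = -3 + s
h(10/(-2))*(-11 + F(0, 3)*u) = (-3 + 10/(-2))*(-11 + 0*(-24)) = (-3 + 10*(-1/2))*(-11 + 0) = (-3 - 5)*(-11) = -8*(-11) = 88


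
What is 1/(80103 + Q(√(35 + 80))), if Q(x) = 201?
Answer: 1/80304 ≈ 1.2453e-5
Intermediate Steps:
1/(80103 + Q(√(35 + 80))) = 1/(80103 + 201) = 1/80304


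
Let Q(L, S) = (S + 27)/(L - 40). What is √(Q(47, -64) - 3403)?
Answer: I*√167006/7 ≈ 58.38*I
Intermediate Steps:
Q(L, S) = (27 + S)/(-40 + L)
√(Q(47, -64) - 3403) = √((27 - 64)/(-40 + 47) - 3403) = √(-37/7 - 3403) = √(-23858/7) = I*√167006/7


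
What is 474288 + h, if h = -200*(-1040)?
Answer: 682288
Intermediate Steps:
h = 208000
474288 + h = 474288 + 208000 = 682288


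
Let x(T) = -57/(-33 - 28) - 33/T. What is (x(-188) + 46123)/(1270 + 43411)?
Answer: 40688561/39415516 ≈ 1.0323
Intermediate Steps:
x(T) = 57/61 - 33/T (x(T) = -57/(-61) - 33/T = -57*(-1/61) - 33/T = 57/61 - 33/T)
(x(-188) + 46123)/(1270 + 43411) = ((57/61 - 33/(-188)) + 46123)/(1270 + 43411) = ((57/61 - 33*(-1/188)) + 46123)/44681 = ((57/61 + 33/188) + 46123)*(1/44681) = (12729/11468 + 46123)*(1/44681) = (528951293/11468)*(1/44681) = 40688561/39415516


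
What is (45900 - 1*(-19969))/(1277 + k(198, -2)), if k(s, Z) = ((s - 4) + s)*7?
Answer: 65869/4021 ≈ 16.381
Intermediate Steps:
k(s, Z) = -28 + 14*s (k(s, Z) = ((-4 + s) + s)*7 = (-4 + 2*s)*7 = -28 + 14*s)
(45900 - 1*(-19969))/(1277 + k(198, -2)) = (45900 - 1*(-19969))/(1277 + (-28 + 14*198)) = (45900 + 19969)/(1277 + (-28 + 2772)) = 65869/(1277 + 2744) = 65869/4021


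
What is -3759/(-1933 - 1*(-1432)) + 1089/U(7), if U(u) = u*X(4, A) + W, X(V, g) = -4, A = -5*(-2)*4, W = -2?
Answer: -48091/1670 ≈ -28.797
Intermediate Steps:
A = 40 (A = 10*4 = 40)
U(u) = -2 - 4*u (U(u) = u*(-4) - 2 = -4*u - 2 = -2 - 4*u)
-3759/(-1933 - 1*(-1432)) + 1089/U(7) = -3759/(-1933 - 1*(-1432)) + 1089/(-2 - 4*7) = -3759/(-1933 + 1432) + 1089/(-2 - 28) = -3759/(-501) + 1089/(-30) = -3759*(-1/501) + 1089*(-1/30) = 1253/167 - 363/10 = -48091/1670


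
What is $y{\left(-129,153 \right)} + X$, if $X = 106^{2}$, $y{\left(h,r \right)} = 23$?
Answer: $11259$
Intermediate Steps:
$X = 11236$
$y{\left(-129,153 \right)} + X = 23 + 11236 = 11259$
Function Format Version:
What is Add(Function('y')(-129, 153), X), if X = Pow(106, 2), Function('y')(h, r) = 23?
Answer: 11259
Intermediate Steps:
X = 11236
Add(Function('y')(-129, 153), X) = Add(23, 11236) = 11259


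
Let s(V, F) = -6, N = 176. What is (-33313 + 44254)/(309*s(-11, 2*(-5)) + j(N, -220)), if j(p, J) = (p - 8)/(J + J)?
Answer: -200585/33997 ≈ -5.9001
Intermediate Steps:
j(p, J) = (-8 + p)/(2*J) (j(p, J) = (-8 + p)/((2*J)) = (-8 + p)*(1/(2*J)) = (-8 + p)/(2*J))
(-33313 + 44254)/(309*s(-11, 2*(-5)) + j(N, -220)) = (-33313 + 44254)/(309*(-6) + (½)*(-8 + 176)/(-220)) = 10941/(-1854 + (½)*(-1/220)*168) = 10941/(-1854 - 21/55) = 10941/(-101991/55) = 10941*(-55/101991) = -200585/33997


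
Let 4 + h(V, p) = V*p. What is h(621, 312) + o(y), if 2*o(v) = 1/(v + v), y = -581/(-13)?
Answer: 450270365/2324 ≈ 1.9375e+5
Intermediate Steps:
h(V, p) = -4 + V*p
y = 581/13 (y = -581*(-1/13) = 581/13 ≈ 44.692)
o(v) = 1/(4*v) (o(v) = 1/(2*(v + v)) = 1/(2*((2*v))) = (1/(2*v))/2 = 1/(4*v))
h(621, 312) + o(y) = (-4 + 621*312) + 1/(4*(581/13)) = (-4 + 193752) + (1/4)*(13/581) = 193748 + 13/2324 = 450270365/2324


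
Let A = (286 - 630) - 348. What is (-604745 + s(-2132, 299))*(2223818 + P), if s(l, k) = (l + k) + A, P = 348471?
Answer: -1562073941030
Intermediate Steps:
A = -692 (A = -344 - 348 = -692)
s(l, k) = -692 + k + l (s(l, k) = (l + k) - 692 = (k + l) - 692 = -692 + k + l)
(-604745 + s(-2132, 299))*(2223818 + P) = (-604745 + (-692 + 299 - 2132))*(2223818 + 348471) = (-604745 - 2525)*2572289 = -607270*2572289 = -1562073941030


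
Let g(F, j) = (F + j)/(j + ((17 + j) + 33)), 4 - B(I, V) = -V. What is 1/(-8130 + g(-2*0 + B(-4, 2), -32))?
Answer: -7/56897 ≈ -0.00012303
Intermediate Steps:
B(I, V) = 4 + V (B(I, V) = 4 - (-1)*V = 4 + V)
g(F, j) = (F + j)/(50 + 2*j) (g(F, j) = (F + j)/(j + (50 + j)) = (F + j)/(50 + 2*j))
1/(-8130 + g(-2*0 + B(-4, 2), -32)) = 1/(-8130 + ((-2*0 + (4 + 2)) - 32)/(2*(25 - 32))) = 1/(-8130 + (½)*((0 + 6) - 32)/(-7)) = 1/(-8130 + (½)*(-⅐)*(6 - 32)) = 1/(-8130 + (½)*(-⅐)*(-26)) = 1/(-8130 + 13/7) = 1/(-56897/7) = -7/56897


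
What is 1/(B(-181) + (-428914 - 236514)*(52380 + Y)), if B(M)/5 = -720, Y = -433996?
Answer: 1/253937968048 ≈ 3.9380e-12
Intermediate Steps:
B(M) = -3600 (B(M) = 5*(-720) = -3600)
1/(B(-181) + (-428914 - 236514)*(52380 + Y)) = 1/(-3600 + (-428914 - 236514)*(52380 - 433996)) = 1/(-3600 - 665428*(-381616)) = 1/(-3600 + 253937971648) = 1/253937968048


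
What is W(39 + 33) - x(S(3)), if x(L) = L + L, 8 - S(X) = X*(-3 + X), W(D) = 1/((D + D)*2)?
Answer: -4607/288 ≈ -15.997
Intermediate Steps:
W(D) = 1/(4*D) (W(D) = (½)/(2*D) = (1/(2*D))*(½) = 1/(4*D))
S(X) = 8 - X*(-3 + X)
x(L) = 2*L
W(39 + 33) - x(S(3)) = 1/(4*(39 + 33)) - 2*(8 - 1*3² + 3*3) = (¼)/72 - 2*(8 - 1*9 + 9) = (¼)*(1/72) - 2*(8 - 9 + 9) = 1/288 - 2*8 = 1/288 - 1*16 = 1/288 - 16 = -4607/288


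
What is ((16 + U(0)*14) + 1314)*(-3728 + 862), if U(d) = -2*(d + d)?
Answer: -3811780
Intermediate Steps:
U(d) = -4*d
((16 + U(0)*14) + 1314)*(-3728 + 862) = ((16 - 4*0*14) + 1314)*(-3728 + 862) = ((16 + 0*14) + 1314)*(-2866) = ((16 + 0) + 1314)*(-2866) = (16 + 1314)*(-2866) = 1330*(-2866) = -3811780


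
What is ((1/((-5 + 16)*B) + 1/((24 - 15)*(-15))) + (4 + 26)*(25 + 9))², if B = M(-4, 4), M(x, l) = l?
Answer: 36710160149881/35283600 ≈ 1.0404e+6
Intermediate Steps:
B = 4
((1/((-5 + 16)*B) + 1/((24 - 15)*(-15))) + (4 + 26)*(25 + 9))² = ((1/((-5 + 16)*4) + 1/((24 - 15)*(-15))) + (4 + 26)*(25 + 9))² = (((¼)/11 - 1/15/9) + 30*34)² = (((1/11)*(¼) + (⅑)*(-1/15)) + 1020)² = ((1/44 - 1/135) + 1020)² = (91/5940 + 1020)² = (6058891/5940)² = 36710160149881/35283600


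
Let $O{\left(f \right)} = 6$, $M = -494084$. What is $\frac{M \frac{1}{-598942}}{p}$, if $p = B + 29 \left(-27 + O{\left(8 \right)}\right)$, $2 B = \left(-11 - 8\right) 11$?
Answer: $- \frac{494084}{427345117} \approx -0.0011562$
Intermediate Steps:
$B = - \frac{209}{2}$ ($B = \frac{\left(-11 - 8\right) 11}{2} = \frac{\left(-19\right) 11}{2} = \frac{1}{2} \left(-209\right) = - \frac{209}{2} \approx -104.5$)
$p = - \frac{1427}{2}$ ($p = - \frac{209}{2} + 29 \left(-27 + 6\right) = - \frac{209}{2} + 29 \left(-21\right) = - \frac{209}{2} - 609 = - \frac{1427}{2} \approx -713.5$)
$\frac{M \frac{1}{-598942}}{p} = \frac{\left(-494084\right) \frac{1}{-598942}}{- \frac{1427}{2}} = \left(-494084\right) \left(- \frac{1}{598942}\right) \left(- \frac{2}{1427}\right) = \frac{247042}{299471} \left(- \frac{2}{1427}\right) = - \frac{494084}{427345117}$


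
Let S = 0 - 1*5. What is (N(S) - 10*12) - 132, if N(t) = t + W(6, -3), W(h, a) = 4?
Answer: -253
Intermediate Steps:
S = -5 (S = 0 - 5 = -5)
N(t) = 4 + t (N(t) = t + 4 = 4 + t)
(N(S) - 10*12) - 132 = ((4 - 5) - 10*12) - 132 = (-1 - 120) - 132 = -121 - 132 = -253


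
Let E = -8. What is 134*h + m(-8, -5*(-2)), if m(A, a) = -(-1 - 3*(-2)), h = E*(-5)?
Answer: 5355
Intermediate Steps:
h = 40 (h = -8*(-5) = 40)
m(A, a) = -5 (m(A, a) = -(-1 + 6) = -1*5 = -5)
134*h + m(-8, -5*(-2)) = 134*40 - 5 = 5360 - 5 = 5355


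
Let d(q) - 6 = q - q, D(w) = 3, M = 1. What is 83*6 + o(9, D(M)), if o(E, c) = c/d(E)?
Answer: 997/2 ≈ 498.50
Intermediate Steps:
d(q) = 6 (d(q) = 6 + (q - q) = 6 + 0 = 6)
o(E, c) = c/6
83*6 + o(9, D(M)) = 83*6 + (1/6)*3 = 498 + 1/2 = 997/2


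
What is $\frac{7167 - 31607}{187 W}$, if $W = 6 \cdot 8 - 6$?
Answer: $- \frac{12220}{3927} \approx -3.1118$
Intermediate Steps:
$W = 42$ ($W = 48 - 6 = 42$)
$\frac{7167 - 31607}{187 W} = \frac{7167 - 31607}{187 \cdot 42} = - \frac{24440}{7854} = \left(-24440\right) \frac{1}{7854} = - \frac{12220}{3927}$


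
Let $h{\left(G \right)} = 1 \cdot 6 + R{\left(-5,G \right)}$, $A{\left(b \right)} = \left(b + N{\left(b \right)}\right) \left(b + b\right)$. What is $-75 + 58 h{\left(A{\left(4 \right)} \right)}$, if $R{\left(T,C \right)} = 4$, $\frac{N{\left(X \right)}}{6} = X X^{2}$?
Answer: $505$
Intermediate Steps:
$N{\left(X \right)} = 6 X^{3}$ ($N{\left(X \right)} = 6 X X^{2} = 6 X^{3}$)
$A{\left(b \right)} = 2 b \left(b + 6 b^{3}\right)$ ($A{\left(b \right)} = \left(b + 6 b^{3}\right) \left(b + b\right) = \left(b + 6 b^{3}\right) 2 b = 2 b \left(b + 6 b^{3}\right)$)
$h{\left(G \right)} = 10$ ($h{\left(G \right)} = 1 \cdot 6 + 4 = 6 + 4 = 10$)
$-75 + 58 h{\left(A{\left(4 \right)} \right)} = -75 + 58 \cdot 10 = -75 + 580 = 505$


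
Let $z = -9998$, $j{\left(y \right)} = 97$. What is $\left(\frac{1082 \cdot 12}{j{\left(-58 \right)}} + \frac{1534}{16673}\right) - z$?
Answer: $\frac{16386206468}{1617281} \approx 10132.0$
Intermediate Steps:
$\left(\frac{1082 \cdot 12}{j{\left(-58 \right)}} + \frac{1534}{16673}\right) - z = \left(\frac{1082 \cdot 12}{97} + \frac{1534}{16673}\right) - -9998 = \left(12984 \cdot \frac{1}{97} + 1534 \cdot \frac{1}{16673}\right) + 9998 = \left(\frac{12984}{97} + \frac{1534}{16673}\right) + 9998 = \frac{216631030}{1617281} + 9998 = \frac{16386206468}{1617281}$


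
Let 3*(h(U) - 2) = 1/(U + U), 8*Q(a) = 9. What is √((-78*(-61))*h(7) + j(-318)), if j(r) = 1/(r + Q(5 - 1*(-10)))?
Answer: √17941519995/1365 ≈ 98.129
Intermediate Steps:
Q(a) = 9/8 (Q(a) = (⅛)*9 = 9/8)
h(U) = 2 + 1/(6*U) (h(U) = 2 + 1/(3*(U + U)) = 2 + 1/(3*((2*U))) = 2 + (1/(2*U))/3 = 2 + 1/(6*U))
j(r) = 1/(9/8 + r) (j(r) = 1/(r + 9/8) = 1/(9/8 + r))
√((-78*(-61))*h(7) + j(-318)) = √((-78*(-61))*(2 + (⅙)/7) + 8/(9 + 8*(-318))) = √(4758*(2 + (⅙)*(⅐)) + 8/(9 - 2544)) = √(4758*(2 + 1/42) + 8/(-2535)) = √(4758*(85/42) + 8*(-1/2535)) = √(67405/7 - 8/2535) = √(170871619/17745) = √17941519995/1365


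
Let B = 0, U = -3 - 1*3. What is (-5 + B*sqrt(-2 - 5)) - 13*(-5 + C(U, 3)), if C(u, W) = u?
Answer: 138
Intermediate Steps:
U = -6 (U = -3 - 3 = -6)
(-5 + B*sqrt(-2 - 5)) - 13*(-5 + C(U, 3)) = (-5 + 0*sqrt(-2 - 5)) - 13*(-5 - 6) = (-5 + 0*sqrt(-7)) - 13*(-11) = (-5 + 0*(I*sqrt(7))) + 143 = (-5 + 0) + 143 = -5 + 143 = 138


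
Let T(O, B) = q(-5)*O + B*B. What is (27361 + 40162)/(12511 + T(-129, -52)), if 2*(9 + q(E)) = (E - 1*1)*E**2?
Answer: 67523/26051 ≈ 2.5920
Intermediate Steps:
q(E) = -9 + E**2*(-1 + E)/2 (q(E) = -9 + ((E - 1*1)*E**2)/2 = -9 + ((E - 1)*E**2)/2 = -9 + ((-1 + E)*E**2)/2 = -9 + (E**2*(-1 + E))/2 = -9 + E**2*(-1 + E)/2)
T(O, B) = B**2 - 84*O (T(O, B) = (-9 + (1/2)*(-5)**3 - 1/2*(-5)**2)*O + B*B = (-9 + (1/2)*(-125) - 1/2*25)*O + B**2 = (-9 - 125/2 - 25/2)*O + B**2 = -84*O + B**2 = B**2 - 84*O)
(27361 + 40162)/(12511 + T(-129, -52)) = (27361 + 40162)/(12511 + ((-52)**2 - 84*(-129))) = 67523/(12511 + (2704 + 10836)) = 67523/(12511 + 13540) = 67523/26051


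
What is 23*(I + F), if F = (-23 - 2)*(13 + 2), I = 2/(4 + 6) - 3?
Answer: -43447/5 ≈ -8689.4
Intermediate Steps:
I = -14/5 (I = 2/10 - 3 = (1/10)*2 - 3 = 1/5 - 3 = -14/5 ≈ -2.8000)
F = -375 (F = -25*15 = -375)
23*(I + F) = 23*(-14/5 - 375) = 23*(-1889/5) = -43447/5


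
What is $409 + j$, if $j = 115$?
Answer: $524$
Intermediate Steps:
$409 + j = 409 + 115 = 524$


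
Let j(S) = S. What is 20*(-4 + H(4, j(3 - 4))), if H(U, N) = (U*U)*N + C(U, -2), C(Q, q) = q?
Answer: -440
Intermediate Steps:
H(U, N) = -2 + N*U**2 (H(U, N) = (U*U)*N - 2 = U**2*N - 2 = N*U**2 - 2 = -2 + N*U**2)
20*(-4 + H(4, j(3 - 4))) = 20*(-4 + (-2 + (3 - 4)*4**2)) = 20*(-4 + (-2 - 1*16)) = 20*(-4 + (-2 - 16)) = 20*(-4 - 18) = 20*(-22) = -440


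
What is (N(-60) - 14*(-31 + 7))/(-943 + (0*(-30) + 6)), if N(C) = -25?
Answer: -311/937 ≈ -0.33191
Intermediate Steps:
(N(-60) - 14*(-31 + 7))/(-943 + (0*(-30) + 6)) = (-25 - 14*(-31 + 7))/(-943 + (0*(-30) + 6)) = (-25 - 14*(-24))/(-943 + (0 + 6)) = (-25 + 336)/(-943 + 6) = 311/(-937) = 311*(-1/937) = -311/937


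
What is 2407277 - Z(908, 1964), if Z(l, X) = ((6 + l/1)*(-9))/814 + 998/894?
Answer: 437955132751/181929 ≈ 2.4073e+6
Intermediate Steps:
Z(l, X) = 191024/181929 - 9*l/814 (Z(l, X) = ((6 + l*1)*(-9))*(1/814) + 998*(1/894) = ((6 + l)*(-9))*(1/814) + 499/447 = (-54 - 9*l)*(1/814) + 499/447 = (-27/407 - 9*l/814) + 499/447 = 191024/181929 - 9*l/814)
2407277 - Z(908, 1964) = 2407277 - (191024/181929 - 9/814*908) = 2407277 - (191024/181929 - 4086/407) = 2407277 - 1*(-1635418/181929) = 2407277 + 1635418/181929 = 437955132751/181929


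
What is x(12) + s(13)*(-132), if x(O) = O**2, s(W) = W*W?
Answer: -22164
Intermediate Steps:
s(W) = W**2
x(12) + s(13)*(-132) = 12**2 + 13**2*(-132) = 144 + 169*(-132) = 144 - 22308 = -22164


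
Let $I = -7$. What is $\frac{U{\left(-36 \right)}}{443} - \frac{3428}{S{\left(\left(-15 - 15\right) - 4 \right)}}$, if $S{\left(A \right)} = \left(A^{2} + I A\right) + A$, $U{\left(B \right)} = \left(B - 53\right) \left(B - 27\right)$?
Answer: $\frac{1526729}{150620} \approx 10.136$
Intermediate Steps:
$U{\left(B \right)} = \left(-53 + B\right) \left(-27 + B\right)$
$S{\left(A \right)} = A^{2} - 6 A$ ($S{\left(A \right)} = \left(A^{2} - 7 A\right) + A = A^{2} - 6 A$)
$\frac{U{\left(-36 \right)}}{443} - \frac{3428}{S{\left(\left(-15 - 15\right) - 4 \right)}} = \frac{1431 + \left(-36\right)^{2} - -2880}{443} - \frac{3428}{\left(\left(-15 - 15\right) - 4\right) \left(-6 - 34\right)} = \left(1431 + 1296 + 2880\right) \frac{1}{443} - \frac{3428}{\left(-30 - 4\right) \left(-6 - 34\right)} = 5607 \cdot \frac{1}{443} - \frac{3428}{\left(-34\right) \left(-6 - 34\right)} = \frac{5607}{443} - \frac{3428}{\left(-34\right) \left(-40\right)} = \frac{5607}{443} - \frac{3428}{1360} = \frac{5607}{443} - \frac{857}{340} = \frac{1526729}{150620}$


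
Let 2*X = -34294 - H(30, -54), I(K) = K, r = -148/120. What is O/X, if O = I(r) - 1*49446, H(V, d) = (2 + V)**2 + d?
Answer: 1483417/528960 ≈ 2.8044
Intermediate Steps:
r = -37/30 (r = -148*1/120 = -37/30 ≈ -1.2333)
H(V, d) = d + (2 + V)**2
X = -17632 (X = (-34294 - (-54 + (2 + 30)**2))/2 = (-34294 - (-54 + 32**2))/2 = (-34294 - (-54 + 1024))/2 = (-34294 - 1*970)/2 = (-34294 - 970)/2 = (1/2)*(-35264) = -17632)
O = -1483417/30 (O = -37/30 - 1*49446 = -37/30 - 49446 = -1483417/30 ≈ -49447.)
O/X = -1483417/30/(-17632) = -1483417/30*(-1/17632) = 1483417/528960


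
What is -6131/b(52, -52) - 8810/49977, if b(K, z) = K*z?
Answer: 282586747/135137808 ≈ 2.0911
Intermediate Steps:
-6131/b(52, -52) - 8810/49977 = -6131/(52*(-52)) - 8810/49977 = -6131/(-2704) - 8810*1/49977 = -6131*(-1/2704) - 8810/49977 = 6131/2704 - 8810/49977 = 282586747/135137808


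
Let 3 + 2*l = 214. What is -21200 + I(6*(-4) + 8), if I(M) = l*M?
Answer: -22888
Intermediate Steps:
l = 211/2 (l = -3/2 + (1/2)*214 = -3/2 + 107 = 211/2 ≈ 105.50)
I(M) = 211*M/2
-21200 + I(6*(-4) + 8) = -21200 + 211*(6*(-4) + 8)/2 = -21200 + 211*(-24 + 8)/2 = -21200 + (211/2)*(-16) = -21200 - 1688 = -22888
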